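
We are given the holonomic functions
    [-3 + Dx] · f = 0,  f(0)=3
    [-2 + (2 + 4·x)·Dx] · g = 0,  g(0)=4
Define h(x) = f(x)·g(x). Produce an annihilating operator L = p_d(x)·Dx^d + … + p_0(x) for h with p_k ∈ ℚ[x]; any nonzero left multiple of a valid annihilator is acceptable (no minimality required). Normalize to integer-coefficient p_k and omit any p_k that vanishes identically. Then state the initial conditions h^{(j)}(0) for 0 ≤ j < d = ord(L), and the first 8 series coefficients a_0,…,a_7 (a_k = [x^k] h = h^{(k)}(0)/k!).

L = (-4 - 6·x) + (1 + 2·x)·Dx  (order 1).
h: a_k = 12, 48, 84, 96, 78, 264/5, 126/5, 576/35, …
ICs: h(0) = 12.

f: a_k = 3, 9, 27/2, 27/2, 81/8, 243/40, 243/80, 729/560, …
g: a_k = 4, 4, -2, 2, -5/2, 7/2, -21/4, 33/4, …
f·g: L₀ = L_f ⊗_s L_g, ord ≤ 1·1.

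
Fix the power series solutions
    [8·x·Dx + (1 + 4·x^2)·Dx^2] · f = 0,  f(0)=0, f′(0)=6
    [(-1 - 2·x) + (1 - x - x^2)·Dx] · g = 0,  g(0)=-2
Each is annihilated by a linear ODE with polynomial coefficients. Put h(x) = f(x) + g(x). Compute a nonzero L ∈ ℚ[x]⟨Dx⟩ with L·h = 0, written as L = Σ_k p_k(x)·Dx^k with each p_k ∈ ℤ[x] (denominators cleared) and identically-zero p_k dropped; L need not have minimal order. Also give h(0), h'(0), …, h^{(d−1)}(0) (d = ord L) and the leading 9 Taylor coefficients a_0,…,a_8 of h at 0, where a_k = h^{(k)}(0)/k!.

f: a_k = 0, 6, 0, -8, 0, 96/5, 0, -384/7, 0, …
g: a_k = -2, -2, -4, -6, -10, -16, -26, -42, -68, …
f+g: L₀ = lclm(L_f,L_g), ord ≤ 2+1.
L = (16 - 64·x - 400·x^2 - 576·x^3 - 696·x^4 - 96·x^6)·Dx + (-13 - 24·x - 22·x^2 - 204·x^3 - 548·x^4 - 488·x^5 - 48·x^6 - 96·x^7)·Dx^2 + (2 + 5·x + 14·x^2 - 2·x^3 + 13·x^4 - 92·x^5 - 48·x^6 - 16·x^7 - 16·x^8)·Dx^3  (order 3).
h: a_k = -2, 4, -4, -14, -10, 16/5, -26, -678/7, -68, …
ICs: h(0) = -2, h′(0) = 4, h′′(0) = -8.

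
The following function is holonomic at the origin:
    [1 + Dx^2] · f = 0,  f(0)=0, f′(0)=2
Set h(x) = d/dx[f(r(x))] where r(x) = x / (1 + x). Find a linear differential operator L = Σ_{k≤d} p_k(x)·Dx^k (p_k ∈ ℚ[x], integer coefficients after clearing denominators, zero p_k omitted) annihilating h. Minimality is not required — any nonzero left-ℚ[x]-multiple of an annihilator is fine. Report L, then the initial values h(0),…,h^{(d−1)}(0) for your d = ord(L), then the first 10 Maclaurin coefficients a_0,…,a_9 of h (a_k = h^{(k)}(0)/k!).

L = (7 + 12·x + 6·x^2) + (6 + 18·x + 18·x^2 + 6·x^3)·Dx + (1 + 4·x + 6·x^2 + 4·x^3 + x^4)·Dx^2  (order 2).
h: a_k = 2, -4, 5, -4, 1/12, 15/2, -6931/360, 1591/45, -224179/4032, 159935/2016, …
ICs: h(0) = 2, h′(0) = -4.

f: a_k = 0, 2, 0, -1/3, 0, 1/60, 0, -1/2520, 0, 1/181440, …
h₀=f(r): pull back L_f along r ⇒ L₀.
Differentiate: ansatz ord ≤ ord L₀ ⇒ L.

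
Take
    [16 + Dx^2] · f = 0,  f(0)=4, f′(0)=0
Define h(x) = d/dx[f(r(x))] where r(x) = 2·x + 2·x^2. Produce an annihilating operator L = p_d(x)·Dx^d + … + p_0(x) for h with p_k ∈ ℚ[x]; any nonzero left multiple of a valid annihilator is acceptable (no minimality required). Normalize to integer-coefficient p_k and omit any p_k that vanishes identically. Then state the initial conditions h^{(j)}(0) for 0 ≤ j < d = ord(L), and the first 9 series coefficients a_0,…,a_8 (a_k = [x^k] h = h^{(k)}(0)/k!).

f: a_k = 4, 0, -32, 0, 128/3, 0, -1024/45, 0, 2048/315, …
h₀=f(r): pull back L_f along r ⇒ L₀.
h₀' ⇒ L via d/dx closure of L₀.
L = (76 + 512·x + 1536·x^2 + 2048·x^3 + 1024·x^4) + (-6 - 12·x)·Dx + (1 + 4·x + 4·x^2)·Dx^2  (order 2).
h: a_k = 0, -256, -768, 6656/3, 40960/3, 237568/15, -630784/15, -49135616/315, -4980736/35, …
ICs: h(0) = 0, h′(0) = -256.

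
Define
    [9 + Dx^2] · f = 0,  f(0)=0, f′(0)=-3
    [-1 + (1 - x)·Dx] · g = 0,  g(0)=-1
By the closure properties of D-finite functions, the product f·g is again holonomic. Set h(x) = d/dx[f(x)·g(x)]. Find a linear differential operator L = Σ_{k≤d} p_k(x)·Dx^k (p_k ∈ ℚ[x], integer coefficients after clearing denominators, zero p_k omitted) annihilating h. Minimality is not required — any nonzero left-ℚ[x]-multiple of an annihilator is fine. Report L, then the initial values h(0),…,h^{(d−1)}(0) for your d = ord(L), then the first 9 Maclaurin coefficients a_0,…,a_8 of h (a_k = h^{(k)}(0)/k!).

f: a_k = 0, -3, 0, 9/2, 0, -81/40, 0, 243/560, 0, …
g: a_k = -1, -1, -1, -1, -1, -1, -1, -1, -1, …
f·g: L₀ = L_f ⊗_s L_g, ord ≤ 2·1.
Differentiate: ansatz ord ≤ ord L₀ ⇒ L.
L = (7 - 18·x + 9·x^2) + (-2 + 2·x)·Dx + (1 - 2·x + x^2)·Dx^2  (order 2).
h: a_k = 3, 6, -9/2, -6, 21/8, 63/20, 51/80, 51/70, 837/640, …
ICs: h(0) = 3, h′(0) = 6.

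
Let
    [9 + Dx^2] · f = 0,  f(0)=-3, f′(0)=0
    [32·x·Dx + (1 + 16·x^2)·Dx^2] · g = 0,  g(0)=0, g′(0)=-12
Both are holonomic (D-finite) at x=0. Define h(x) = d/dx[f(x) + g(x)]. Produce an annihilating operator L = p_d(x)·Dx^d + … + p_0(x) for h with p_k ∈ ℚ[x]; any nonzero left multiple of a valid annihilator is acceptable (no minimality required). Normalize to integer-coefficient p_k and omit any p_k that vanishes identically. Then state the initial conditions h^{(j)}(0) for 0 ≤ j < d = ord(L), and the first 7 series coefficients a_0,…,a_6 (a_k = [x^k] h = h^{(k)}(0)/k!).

f: a_k = -3, 0, 27/2, 0, -81/8, 0, 243/80, …
g: a_k = 0, -12, 0, 64, 0, -3072/5, 0, …
L₀ := lclm(L_f,L_g); ord L₀ ≤ 2+2.
h₀' ⇒ L via d/dx closure of L₀.
L = (-52704·x + 967680·x^3 + 663552·x^5) + (-207 + 13104·x^2 + 283392·x^4 + 331776·x^6)·Dx + (-5856·x + 107520·x^3 + 73728·x^5)·Dx^2 + (-23 + 1456·x^2 + 31488·x^4 + 36864·x^6)·Dx^3  (order 3).
h: a_k = -12, 27, 192, -81/2, -3072, 729/40, 49152, …
ICs: h(0) = -12, h′(0) = 27, h′′(0) = 384.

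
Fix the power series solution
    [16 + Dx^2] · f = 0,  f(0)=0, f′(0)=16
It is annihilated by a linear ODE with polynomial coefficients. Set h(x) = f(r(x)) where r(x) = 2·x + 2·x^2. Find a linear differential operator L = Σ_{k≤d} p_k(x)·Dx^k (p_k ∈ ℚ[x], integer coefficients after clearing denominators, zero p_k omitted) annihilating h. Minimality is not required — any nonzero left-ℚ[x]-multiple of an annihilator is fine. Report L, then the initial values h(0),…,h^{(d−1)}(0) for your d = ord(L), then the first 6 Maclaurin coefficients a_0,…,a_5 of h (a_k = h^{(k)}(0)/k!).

L = (64 + 384·x + 768·x^2 + 512·x^3) - 2·Dx + (1 + 2·x)·Dx^2  (order 2).
h: a_k = 0, 32, 32, -1024/3, -1024, 1024/15, …
ICs: h(0) = 0, h′(0) = 32.

f: a_k = 0, 16, 0, -128/3, 0, 512/15, …
f∘r: x↦r, Dx↦Dx/r' in L_f ⇒ L₀.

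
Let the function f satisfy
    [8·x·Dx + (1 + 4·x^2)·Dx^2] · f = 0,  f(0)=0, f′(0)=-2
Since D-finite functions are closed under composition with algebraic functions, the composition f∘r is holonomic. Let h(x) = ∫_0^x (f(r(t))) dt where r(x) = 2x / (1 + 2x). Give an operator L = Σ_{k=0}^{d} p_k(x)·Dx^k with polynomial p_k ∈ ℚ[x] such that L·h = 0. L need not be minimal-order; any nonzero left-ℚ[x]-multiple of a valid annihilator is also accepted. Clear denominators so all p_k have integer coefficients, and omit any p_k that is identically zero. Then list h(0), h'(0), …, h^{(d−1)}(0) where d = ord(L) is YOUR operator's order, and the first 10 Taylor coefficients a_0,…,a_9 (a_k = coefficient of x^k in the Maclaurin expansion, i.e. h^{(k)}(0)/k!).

L = (4 + 40·x)·Dx^2 + (1 + 4·x + 20·x^2)·Dx^3  (order 3).
h: a_k = 0, 0, -2, 8/3, 4/3, -96/5, 608/15, 1408/21, -4448/7, 3584/3, …
ICs: h(0) = 0, h′(0) = 0, h′′(0) = -4.

f: a_k = 0, -2, 0, 8/3, 0, -32/5, 0, 128/7, 0, -512/9, …
h₀=f(r): pull back L_f along r ⇒ L₀.
h=∫h₀ ⇒ L = L₀·Dx.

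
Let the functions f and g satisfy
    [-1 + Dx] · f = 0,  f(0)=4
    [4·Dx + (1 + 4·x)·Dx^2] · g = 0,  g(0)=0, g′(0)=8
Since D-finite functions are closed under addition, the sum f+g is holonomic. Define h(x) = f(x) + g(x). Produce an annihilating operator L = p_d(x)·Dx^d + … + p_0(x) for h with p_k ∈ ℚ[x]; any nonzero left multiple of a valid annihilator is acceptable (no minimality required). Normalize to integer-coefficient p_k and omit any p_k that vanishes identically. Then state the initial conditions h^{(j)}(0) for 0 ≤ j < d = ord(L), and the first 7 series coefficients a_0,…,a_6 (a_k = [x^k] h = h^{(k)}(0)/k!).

L = (-36 - 16·x)·Dx + (31 - 8·x - 16·x^2)·Dx^2 + (5 + 24·x + 16·x^2)·Dx^3  (order 3).
h: a_k = 4, 12, -14, 130/3, -767/6, 12289/30, -245759/180, …
ICs: h(0) = 4, h′(0) = 12, h′′(0) = -28.

f: a_k = 4, 4, 2, 2/3, 1/6, 1/30, 1/180, …
g: a_k = 0, 8, -16, 128/3, -128, 2048/5, -4096/3, …
Weyl lclm of L_f,L_g ⇒ L₀ (ord ≤ 3).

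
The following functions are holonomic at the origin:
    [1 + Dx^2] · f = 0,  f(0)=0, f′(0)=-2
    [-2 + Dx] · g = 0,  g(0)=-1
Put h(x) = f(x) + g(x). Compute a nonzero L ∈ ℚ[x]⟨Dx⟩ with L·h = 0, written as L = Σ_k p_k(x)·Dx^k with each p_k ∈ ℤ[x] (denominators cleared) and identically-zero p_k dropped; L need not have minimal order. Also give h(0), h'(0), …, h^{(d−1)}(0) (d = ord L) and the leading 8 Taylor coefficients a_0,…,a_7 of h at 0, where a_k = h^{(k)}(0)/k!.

L = -2 + Dx - 2·Dx^2 + Dx^3  (order 3).
h: a_k = -1, -4, -2, -1, -2/3, -17/60, -4/45, -1/40, …
ICs: h(0) = -1, h′(0) = -4, h′′(0) = -4.

f: a_k = 0, -2, 0, 1/3, 0, -1/60, 0, 1/2520, …
g: a_k = -1, -2, -2, -4/3, -2/3, -4/15, -4/45, -8/315, …
Sum ⇒ L₀ = lclm(L_f,L_g) in ℚ(x)⟨Dx⟩.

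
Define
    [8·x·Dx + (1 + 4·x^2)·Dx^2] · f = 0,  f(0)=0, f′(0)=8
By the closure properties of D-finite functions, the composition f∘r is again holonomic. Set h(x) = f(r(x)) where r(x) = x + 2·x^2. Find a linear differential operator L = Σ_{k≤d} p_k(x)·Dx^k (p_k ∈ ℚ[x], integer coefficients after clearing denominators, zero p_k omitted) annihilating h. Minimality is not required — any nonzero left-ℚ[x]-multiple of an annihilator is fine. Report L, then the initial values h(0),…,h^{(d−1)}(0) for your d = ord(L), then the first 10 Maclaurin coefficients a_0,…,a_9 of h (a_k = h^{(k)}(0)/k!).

L = (-4 + 8·x + 64·x^2 + 192·x^3 + 192·x^4)·Dx + (1 + 4·x + 4·x^2 + 32·x^3 + 80·x^4 + 64·x^5)·Dx^2  (order 2).
h: a_k = 0, 8, 16, -32/3, -64, -512/5, 512/3, 6656/7, 1024, -34816/9, …
ICs: h(0) = 0, h′(0) = 8.

f: a_k = 0, 8, 0, -32/3, 0, 128/5, 0, -512/7, 0, 2048/9, …
Change of var in L_f (x↦r) gives L₀.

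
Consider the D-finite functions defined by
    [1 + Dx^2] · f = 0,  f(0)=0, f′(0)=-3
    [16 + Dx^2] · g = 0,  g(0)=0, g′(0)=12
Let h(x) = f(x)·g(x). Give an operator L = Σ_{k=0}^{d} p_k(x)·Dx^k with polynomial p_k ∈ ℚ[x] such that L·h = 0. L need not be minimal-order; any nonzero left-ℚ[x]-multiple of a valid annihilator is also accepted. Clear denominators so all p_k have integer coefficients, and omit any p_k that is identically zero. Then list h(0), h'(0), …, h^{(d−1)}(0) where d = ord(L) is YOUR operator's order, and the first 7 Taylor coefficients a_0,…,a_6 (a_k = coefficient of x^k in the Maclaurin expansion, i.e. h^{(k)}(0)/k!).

f: a_k = 0, -3, 0, 1/2, 0, -1/40, 0, …
g: a_k = 0, 12, 0, -32, 0, 128/5, 0, …
Sym-product of L_f,L_g gives L₀ (≤ ord 4).
L = 225 + 34·Dx^2 + Dx^4  (order 4).
h: a_k = 0, 0, -36, 0, 102, 0, -931/10, …
ICs: h(0) = 0, h′(0) = 0, h′′(0) = -72, h′′′(0) = 0.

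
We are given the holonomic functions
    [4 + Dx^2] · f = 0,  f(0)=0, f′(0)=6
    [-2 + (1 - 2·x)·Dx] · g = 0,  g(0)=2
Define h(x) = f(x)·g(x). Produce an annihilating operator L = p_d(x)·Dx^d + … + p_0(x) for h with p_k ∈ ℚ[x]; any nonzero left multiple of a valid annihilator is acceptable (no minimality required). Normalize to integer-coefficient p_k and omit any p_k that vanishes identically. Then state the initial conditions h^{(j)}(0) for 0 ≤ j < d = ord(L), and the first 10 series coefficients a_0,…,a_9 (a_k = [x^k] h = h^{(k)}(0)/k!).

L = (-4 + 8·x) + 4·Dx + (-1 + 2·x)·Dx^2  (order 2).
h: a_k = 0, 12, 24, 40, 80, 808/5, 1616/5, 67856/105, 135712/105, 2442824/945, …
ICs: h(0) = 0, h′(0) = 12.

f: a_k = 0, 6, 0, -4, 0, 4/5, 0, -8/105, 0, 4/945, …
g: a_k = 2, 4, 8, 16, 32, 64, 128, 256, 512, 1024, …
Sym-product of L_f,L_g gives L₀ (≤ ord 2).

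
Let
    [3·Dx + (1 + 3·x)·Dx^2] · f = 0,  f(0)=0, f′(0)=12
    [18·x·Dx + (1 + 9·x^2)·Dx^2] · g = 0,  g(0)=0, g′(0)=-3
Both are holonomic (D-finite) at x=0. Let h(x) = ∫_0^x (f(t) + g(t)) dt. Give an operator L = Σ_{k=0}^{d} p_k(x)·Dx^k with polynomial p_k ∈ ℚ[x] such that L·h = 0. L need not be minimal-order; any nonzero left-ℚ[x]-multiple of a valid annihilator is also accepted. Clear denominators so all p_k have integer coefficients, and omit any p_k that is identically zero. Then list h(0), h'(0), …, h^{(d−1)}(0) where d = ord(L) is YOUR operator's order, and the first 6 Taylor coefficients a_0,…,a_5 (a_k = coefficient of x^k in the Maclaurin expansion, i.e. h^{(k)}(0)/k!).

f: a_k = 0, 12, -18, 36, -81, 972/5, …
g: a_k = 0, -3, 0, 9, 0, -243/5, …
Sum ⇒ L₀ = lclm(L_f,L_g) in ℚ(x)⟨Dx⟩.
h=∫₀ˣh₀: take L = L₀·Dx.
L = (-18 - 162·x + 486·x^2 + 486·x^3)·Dx^2 + (-12 - 36·x + 972·x^3 + 972·x^4)·Dx^3 + (-1 + 3·x + 18·x^2 + 54·x^3 + 243·x^4 + 243·x^5)·Dx^4  (order 4).
h: a_k = 0, 0, 9/2, -6, 45/4, -81/5, …
ICs: h(0) = 0, h′(0) = 0, h′′(0) = 9, h′′′(0) = -36.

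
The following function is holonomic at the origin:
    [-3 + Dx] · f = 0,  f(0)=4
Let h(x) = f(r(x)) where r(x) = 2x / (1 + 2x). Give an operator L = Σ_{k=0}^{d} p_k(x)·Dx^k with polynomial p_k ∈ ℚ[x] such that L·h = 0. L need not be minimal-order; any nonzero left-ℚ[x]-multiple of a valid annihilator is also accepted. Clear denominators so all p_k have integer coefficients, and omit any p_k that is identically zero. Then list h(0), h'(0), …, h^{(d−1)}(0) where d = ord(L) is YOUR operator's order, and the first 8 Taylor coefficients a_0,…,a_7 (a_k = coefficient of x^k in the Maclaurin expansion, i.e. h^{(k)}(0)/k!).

f: a_k = 4, 12, 18, 18, 27/2, 81/10, 81/20, 243/140, …
L₀ from L_f via x↦r, Dx↦r'^{-1}Dx.
L = -6 + (1 + 4·x + 4·x^2)·Dx  (order 1).
h: a_k = 4, 24, 24, -48, 24, 336/5, -1104/5, 13152/35, …
ICs: h(0) = 4.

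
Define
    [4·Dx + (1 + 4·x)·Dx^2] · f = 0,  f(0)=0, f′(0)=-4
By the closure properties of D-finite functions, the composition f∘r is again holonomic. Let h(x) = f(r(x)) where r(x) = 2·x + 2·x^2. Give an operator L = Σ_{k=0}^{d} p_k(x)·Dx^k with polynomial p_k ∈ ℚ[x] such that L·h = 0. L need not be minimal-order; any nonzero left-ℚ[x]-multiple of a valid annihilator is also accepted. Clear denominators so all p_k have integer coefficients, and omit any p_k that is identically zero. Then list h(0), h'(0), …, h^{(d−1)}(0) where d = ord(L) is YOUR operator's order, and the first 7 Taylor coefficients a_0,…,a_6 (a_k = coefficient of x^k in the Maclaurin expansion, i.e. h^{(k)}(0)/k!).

f: a_k = 0, -4, 8, -64/3, 64, -1024/5, 2048/3, …
Change of var in L_f (x↦r) gives L₀.
L = (6 + 16·x + 16·x^2)·Dx + (1 + 10·x + 24·x^2 + 16·x^3)·Dx^2  (order 2).
h: a_k = 0, -8, 24, -320/3, 544, -14848/5, 16896, …
ICs: h(0) = 0, h′(0) = -8.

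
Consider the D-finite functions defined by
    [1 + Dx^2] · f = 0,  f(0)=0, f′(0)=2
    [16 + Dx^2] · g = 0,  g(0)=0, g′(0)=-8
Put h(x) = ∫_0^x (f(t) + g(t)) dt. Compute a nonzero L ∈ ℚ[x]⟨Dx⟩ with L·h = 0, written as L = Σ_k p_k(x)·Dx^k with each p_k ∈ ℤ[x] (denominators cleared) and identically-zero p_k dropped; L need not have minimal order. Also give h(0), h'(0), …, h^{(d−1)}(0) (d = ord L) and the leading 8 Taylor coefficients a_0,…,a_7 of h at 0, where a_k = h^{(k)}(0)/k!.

f: a_k = 0, 2, 0, -1/3, 0, 1/60, 0, -1/2520, …
g: a_k = 0, -8, 0, 64/3, 0, -256/15, 0, 2048/315, …
L₀ := lclm(L_f,L_g); ord L₀ ≤ 2+2.
h=∫h₀ ⇒ L = L₀·Dx.
L = 16·Dx + 17·Dx^3 + Dx^5  (order 5).
h: a_k = 0, 0, -3, 0, 21/4, 0, -341/120, 0, …
ICs: h(0) = 0, h′(0) = 0, h′′(0) = -6, h′′′(0) = 0, h′′′′(0) = 126.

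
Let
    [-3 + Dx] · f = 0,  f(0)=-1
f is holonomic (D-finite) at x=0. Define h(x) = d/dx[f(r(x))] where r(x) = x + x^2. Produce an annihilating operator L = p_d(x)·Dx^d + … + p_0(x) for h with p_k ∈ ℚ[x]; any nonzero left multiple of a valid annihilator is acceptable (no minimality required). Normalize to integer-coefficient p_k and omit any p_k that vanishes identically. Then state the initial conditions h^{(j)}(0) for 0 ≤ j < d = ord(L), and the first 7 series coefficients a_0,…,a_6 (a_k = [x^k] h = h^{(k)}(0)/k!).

L = (5 + 12·x + 12·x^2) + (-1 - 2·x)·Dx  (order 1).
h: a_k = -3, -15, -81/2, -171/2, -1161/8, -8613/40, -4509/16, …
ICs: h(0) = -3.

f: a_k = -1, -3, -9/2, -9/2, -27/8, -81/40, -81/80, …
L₀ from L_f via x↦r, Dx↦r'^{-1}Dx.
Derive L from L₀ (diff closure).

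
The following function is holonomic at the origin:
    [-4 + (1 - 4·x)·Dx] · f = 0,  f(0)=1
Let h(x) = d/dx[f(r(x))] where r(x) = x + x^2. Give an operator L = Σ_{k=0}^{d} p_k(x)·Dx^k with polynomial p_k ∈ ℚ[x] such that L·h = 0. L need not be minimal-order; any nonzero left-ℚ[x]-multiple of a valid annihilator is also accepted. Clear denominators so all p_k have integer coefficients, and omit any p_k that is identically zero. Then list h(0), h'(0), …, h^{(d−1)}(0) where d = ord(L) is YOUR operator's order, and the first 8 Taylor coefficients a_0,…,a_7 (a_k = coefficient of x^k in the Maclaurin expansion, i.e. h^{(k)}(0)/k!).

L = (10 + 24·x + 24·x^2) + (-1 + 2·x + 12·x^2 + 8·x^3)·Dx  (order 1).
h: a_k = 4, 40, 288, 1856, 11200, 64896, 365568, 2017280, …
ICs: h(0) = 4.

f: a_k = 1, 4, 16, 64, 256, 1024, 4096, 16384, …
Substitute x→r, Dx→(1/r')Dx; clear ⇒ L₀.
Differentiate: ansatz ord ≤ ord L₀ ⇒ L.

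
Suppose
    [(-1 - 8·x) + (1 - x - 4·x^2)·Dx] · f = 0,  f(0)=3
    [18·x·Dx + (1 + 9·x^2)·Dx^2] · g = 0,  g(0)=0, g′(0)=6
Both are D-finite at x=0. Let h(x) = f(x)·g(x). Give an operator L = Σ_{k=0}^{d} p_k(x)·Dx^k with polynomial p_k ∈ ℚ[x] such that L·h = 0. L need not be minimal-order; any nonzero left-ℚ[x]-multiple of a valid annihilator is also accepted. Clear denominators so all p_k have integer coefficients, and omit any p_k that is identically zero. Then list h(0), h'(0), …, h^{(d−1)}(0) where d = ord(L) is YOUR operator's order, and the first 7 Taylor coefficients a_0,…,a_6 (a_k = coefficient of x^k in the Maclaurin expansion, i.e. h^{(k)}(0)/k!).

f: a_k = 3, 3, 15, 27, 87, 195, 543, …
g: a_k = 0, 6, 0, -18, 0, 486/5, 0, …
L₀ := L_f ⊗_s L_g (sym. prod.), ord ≤ 2.
L = (8 + 18·x + 216·x^2) + (2 - 2·x + 36·x^2 + 216·x^3)·Dx + (-1 + x - 5·x^2 + 9·x^3 + 36·x^4)·Dx^2  (order 2).
h: a_k = 0, 18, 18, 36, 108, 2718/5, 4878/5, …
ICs: h(0) = 0, h′(0) = 18.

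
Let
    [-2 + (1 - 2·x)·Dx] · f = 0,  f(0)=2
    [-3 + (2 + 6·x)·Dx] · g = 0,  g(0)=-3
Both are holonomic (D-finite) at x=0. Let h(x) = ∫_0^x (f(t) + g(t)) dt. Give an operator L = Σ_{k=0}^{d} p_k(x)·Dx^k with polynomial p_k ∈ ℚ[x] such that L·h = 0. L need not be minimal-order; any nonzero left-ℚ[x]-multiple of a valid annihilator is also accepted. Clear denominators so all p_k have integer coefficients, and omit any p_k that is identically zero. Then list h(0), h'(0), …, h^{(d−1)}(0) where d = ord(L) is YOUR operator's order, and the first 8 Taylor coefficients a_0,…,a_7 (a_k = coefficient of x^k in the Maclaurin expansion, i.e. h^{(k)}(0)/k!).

f: a_k = 2, 4, 8, 16, 32, 64, 128, 256, …
g: a_k = -3, -9/2, 27/8, -81/16, 1215/128, -5103/256, 45927/1024, -216513/2048, …
f+g: L₀ = lclm(L_f,L_g), ord ≤ 1+1.
h=∫₀ˣh₀: take L = L₀·Dx.
L = (-66 - 108·x)·Dx + (41 + 156·x + 324·x^2)·Dx^2 + (-2 - 38·x - 24·x^2 + 216·x^3)·Dx^3  (order 3).
h: a_k = 0, -1, -1/4, 91/24, 175/64, 5311/640, 11281/1536, 176999/7168, …
ICs: h(0) = 0, h′(0) = -1, h′′(0) = -1/2.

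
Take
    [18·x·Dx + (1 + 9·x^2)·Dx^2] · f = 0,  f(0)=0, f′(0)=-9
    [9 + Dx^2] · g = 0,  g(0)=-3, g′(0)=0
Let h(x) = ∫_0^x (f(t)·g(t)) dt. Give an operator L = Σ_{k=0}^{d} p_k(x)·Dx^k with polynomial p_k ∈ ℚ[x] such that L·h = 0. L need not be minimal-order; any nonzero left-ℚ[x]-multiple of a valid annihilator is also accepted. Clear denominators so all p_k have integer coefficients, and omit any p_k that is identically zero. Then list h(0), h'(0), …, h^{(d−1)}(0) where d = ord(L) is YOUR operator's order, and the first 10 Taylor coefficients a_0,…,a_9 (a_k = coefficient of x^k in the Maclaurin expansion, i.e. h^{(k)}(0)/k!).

L = (810 + 18954·x^2 + 72171·x^4 + 236196·x^6 + 531441·x^8)·Dx + (972·x + 14580·x^3 + 78732·x^5 + 236196·x^7)·Dx^2 + (108 + 2592·x^2 + 13122·x^4 + 52488·x^6 + 118098·x^8)·Dx^3 + (108·x + 1620·x^3 + 8748·x^5 + 26244·x^7)·Dx^4 + (2 + 54·x^2 + 567·x^4 + 2916·x^6 + 6561·x^8)·Dx^5  (order 5).
h: a_k = 0, 0, 27/2, 0, -405/8, 0, 11907/80, 0, -2845287/4480, 0, …
ICs: h(0) = 0, h′(0) = 0, h′′(0) = 27, h′′′(0) = 0, h′′′′(0) = -1215.

f: a_k = 0, -9, 0, 27, 0, -729/5, 0, 6561/7, 0, -6561, …
g: a_k = -3, 0, 27/2, 0, -81/8, 0, 243/80, 0, -2187/4480, 0, …
Sym-product of L_f,L_g gives L₀ (≤ ord 4).
Integrate: L := L₀·Dx.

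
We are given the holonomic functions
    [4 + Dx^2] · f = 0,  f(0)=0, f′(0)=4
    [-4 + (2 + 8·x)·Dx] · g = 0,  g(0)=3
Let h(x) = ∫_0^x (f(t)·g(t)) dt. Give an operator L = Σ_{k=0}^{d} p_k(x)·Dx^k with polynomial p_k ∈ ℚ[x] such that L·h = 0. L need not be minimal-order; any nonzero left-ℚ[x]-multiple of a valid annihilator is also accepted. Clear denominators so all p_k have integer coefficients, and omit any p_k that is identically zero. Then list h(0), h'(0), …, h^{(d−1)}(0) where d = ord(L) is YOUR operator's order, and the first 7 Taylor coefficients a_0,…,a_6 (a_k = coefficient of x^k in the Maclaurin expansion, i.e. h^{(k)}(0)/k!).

f: a_k = 0, 4, 0, -8/3, 0, 8/15, 0, …
g: a_k = 3, 6, -6, 12, -30, 84, -252, …
Sym-product of L_f,L_g gives L₀ (≤ ord 2).
h=∫₀ˣh₀: take L = L₀·Dx.
L = (16 + 32·x + 64·x^2)·Dx + (-4 - 16·x)·Dx^2 + (1 + 8·x + 16·x^2)·Dx^3  (order 3).
h: a_k = 0, 0, 6, 8, -8, 32/5, -256/15, …
ICs: h(0) = 0, h′(0) = 0, h′′(0) = 12.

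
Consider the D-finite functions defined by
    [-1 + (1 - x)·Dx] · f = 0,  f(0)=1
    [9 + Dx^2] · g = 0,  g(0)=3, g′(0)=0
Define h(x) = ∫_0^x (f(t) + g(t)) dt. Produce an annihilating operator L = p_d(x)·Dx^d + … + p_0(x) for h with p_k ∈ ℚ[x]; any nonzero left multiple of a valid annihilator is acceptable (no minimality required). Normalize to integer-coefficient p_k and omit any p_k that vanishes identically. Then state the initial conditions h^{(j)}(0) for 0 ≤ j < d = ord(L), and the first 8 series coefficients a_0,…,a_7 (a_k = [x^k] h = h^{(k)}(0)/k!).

L = (135 - 162·x + 81·x^2)·Dx + (-99 + 261·x - 243·x^2 + 81·x^3)·Dx^2 + (15 - 18·x + 9·x^2)·Dx^3 + (-11 + 29·x - 27·x^2 + 9·x^3)·Dx^4  (order 4).
h: a_k = 0, 4, 1/2, -25/6, 1/4, 89/40, 1/6, -163/560, …
ICs: h(0) = 0, h′(0) = 4, h′′(0) = 1, h′′′(0) = -25.

f: a_k = 1, 1, 1, 1, 1, 1, 1, 1, …
g: a_k = 3, 0, -27/2, 0, 81/8, 0, -243/80, 0, …
Weyl lclm of L_f,L_g ⇒ L₀ (ord ≤ 3).
h=∫₀ˣh₀: take L = L₀·Dx.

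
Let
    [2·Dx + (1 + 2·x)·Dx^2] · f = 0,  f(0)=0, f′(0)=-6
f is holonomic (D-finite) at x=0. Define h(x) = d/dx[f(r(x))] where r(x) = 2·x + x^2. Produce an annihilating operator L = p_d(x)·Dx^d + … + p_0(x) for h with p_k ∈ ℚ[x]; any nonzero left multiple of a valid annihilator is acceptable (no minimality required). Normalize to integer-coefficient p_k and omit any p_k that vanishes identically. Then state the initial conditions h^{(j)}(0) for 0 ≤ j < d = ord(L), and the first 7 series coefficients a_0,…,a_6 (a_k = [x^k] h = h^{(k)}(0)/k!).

L = (3 + 4·x + 2·x^2) + (1 + 5·x + 6·x^2 + 2·x^3)·Dx  (order 1).
h: a_k = -12, 36, -120, 408, -1392, 4752, -16224, …
ICs: h(0) = -12.

f: a_k = 0, -6, 6, -8, 12, -96/5, 32, …
h₀=f(r): pull back L_f along r ⇒ L₀.
Differentiate: ansatz ord ≤ ord L₀ ⇒ L.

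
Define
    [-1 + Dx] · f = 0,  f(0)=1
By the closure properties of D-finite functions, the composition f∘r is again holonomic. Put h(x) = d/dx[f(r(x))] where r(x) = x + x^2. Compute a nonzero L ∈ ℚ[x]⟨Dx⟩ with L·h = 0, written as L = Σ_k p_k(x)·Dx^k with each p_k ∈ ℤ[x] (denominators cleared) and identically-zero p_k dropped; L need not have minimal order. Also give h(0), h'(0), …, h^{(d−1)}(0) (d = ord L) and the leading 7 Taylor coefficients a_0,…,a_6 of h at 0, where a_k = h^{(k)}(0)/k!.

L = (3 + 4·x + 4·x^2) + (-1 - 2·x)·Dx  (order 1).
h: a_k = 1, 3, 7/2, 25/6, 27/8, 331/120, 1303/720, …
ICs: h(0) = 1.

f: a_k = 1, 1, 1/2, 1/6, 1/24, 1/120, 1/720, …
Change of var in L_f (x↦r) gives L₀.
Differentiate: ansatz ord ≤ ord L₀ ⇒ L.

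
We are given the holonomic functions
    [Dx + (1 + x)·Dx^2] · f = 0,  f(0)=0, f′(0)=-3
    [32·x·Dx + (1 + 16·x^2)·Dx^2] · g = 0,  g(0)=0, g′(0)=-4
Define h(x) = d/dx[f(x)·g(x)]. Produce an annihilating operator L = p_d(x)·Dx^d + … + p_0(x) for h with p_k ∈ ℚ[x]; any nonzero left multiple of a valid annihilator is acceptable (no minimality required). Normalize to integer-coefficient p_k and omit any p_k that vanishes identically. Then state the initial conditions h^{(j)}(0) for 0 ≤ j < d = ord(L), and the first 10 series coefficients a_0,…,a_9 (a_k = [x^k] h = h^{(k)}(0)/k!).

f: a_k = 0, -3, 3/2, -1, 3/4, -3/5, 1/2, -3/7, 3/8, -1/3, …
g: a_k = 0, -4, 0, 64/3, 0, -1024/5, 0, 16384/7, 0, -262144/9, …
f·g: L₀ = L_f ⊗_s L_g, ord ≤ 2·2.
h=h₀': d/dx-closure on L₀ ⇒ L.
L = (4224 + 8384·x + 204800·x^2 + 531456·x^3 + 491520·x^4 + 212992·x^5 + 262144·x^7) + (4098 + 28864·x + 258368·x^2 + 1045504·x^3 + 1798144·x^4 + 1523712·x^5 + 573440·x^6 + 786432·x^7 + 917504·x^8)·Dx + (132 + 8644·x + 37632·x^2 + 196032·x^3 + 614400·x^4 + 955392·x^5 + 786432·x^6 + 540672·x^7 + 786432·x^8 + 524288·x^9)·Dx^2 + (65 + 258·x + 2497·x^2 + 8576·x^3 + 30336·x^4 + 76800·x^5 + 118272·x^6 + 98304·x^7 + 98304·x^8 + 131072·x^9 + 65536·x^10)·Dx^3  (order 3).
h: a_k = 0, 24, -18, -240, 145, 17864/5, -10262/5, -54624, 2120847/70, 89413624/105, …
ICs: h(0) = 0, h′(0) = 24, h′′(0) = -36.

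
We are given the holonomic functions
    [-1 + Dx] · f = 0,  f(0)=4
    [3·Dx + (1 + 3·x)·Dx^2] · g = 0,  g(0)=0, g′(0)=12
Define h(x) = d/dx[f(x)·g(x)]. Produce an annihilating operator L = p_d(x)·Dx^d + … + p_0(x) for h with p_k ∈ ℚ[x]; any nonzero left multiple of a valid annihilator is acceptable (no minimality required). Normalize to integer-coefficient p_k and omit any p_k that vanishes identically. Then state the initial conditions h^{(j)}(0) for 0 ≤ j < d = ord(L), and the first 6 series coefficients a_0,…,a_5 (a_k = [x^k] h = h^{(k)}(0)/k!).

f: a_k = 4, 4, 2, 2/3, 1/6, 1/30, …
g: a_k = 0, 12, -18, 36, -81, 972/5, …
Product ⇒ symmetric product L₀, ord ≤ 2.
Derive L from L₀ (diff closure).
L = (13 - 12·x + 9·x^2) + (-11 + 15·x - 18·x^2)·Dx + (-2 - 3·x + 9·x^2)·Dx^2  (order 2).
h: a_k = 48, -48, 288, -832, 2578, -7842, …
ICs: h(0) = 48, h′(0) = -48.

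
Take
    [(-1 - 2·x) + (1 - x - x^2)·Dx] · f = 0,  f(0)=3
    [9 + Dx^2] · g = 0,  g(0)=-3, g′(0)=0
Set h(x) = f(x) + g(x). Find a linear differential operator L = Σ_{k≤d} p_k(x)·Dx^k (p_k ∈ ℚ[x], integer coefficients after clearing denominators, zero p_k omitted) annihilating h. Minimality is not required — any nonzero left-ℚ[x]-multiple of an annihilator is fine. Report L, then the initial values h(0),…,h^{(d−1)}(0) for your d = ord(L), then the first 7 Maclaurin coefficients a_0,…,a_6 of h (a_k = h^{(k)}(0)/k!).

f: a_k = 3, 3, 6, 9, 15, 24, 39, …
g: a_k = -3, 0, 27/2, 0, -81/8, 0, 243/80, …
Weyl lclm of L_f,L_g ⇒ L₀ (ord ≤ 3).
L = (243 + 432·x - 81·x^2 + 216·x^3 + 405·x^4 + 162·x^5) + (-117 + 225·x + 36·x^2 - 297·x^3 + 54·x^4 + 243·x^5 + 81·x^6)·Dx + (27 + 48·x - 9·x^2 + 24·x^3 + 45·x^4 + 18·x^5)·Dx^2 + (-13 + 25·x + 4·x^2 - 33·x^3 + 6·x^4 + 27·x^5 + 9·x^6)·Dx^3  (order 3).
h: a_k = 0, 3, 39/2, 9, 39/8, 24, 3363/80, …
ICs: h(0) = 0, h′(0) = 3, h′′(0) = 39.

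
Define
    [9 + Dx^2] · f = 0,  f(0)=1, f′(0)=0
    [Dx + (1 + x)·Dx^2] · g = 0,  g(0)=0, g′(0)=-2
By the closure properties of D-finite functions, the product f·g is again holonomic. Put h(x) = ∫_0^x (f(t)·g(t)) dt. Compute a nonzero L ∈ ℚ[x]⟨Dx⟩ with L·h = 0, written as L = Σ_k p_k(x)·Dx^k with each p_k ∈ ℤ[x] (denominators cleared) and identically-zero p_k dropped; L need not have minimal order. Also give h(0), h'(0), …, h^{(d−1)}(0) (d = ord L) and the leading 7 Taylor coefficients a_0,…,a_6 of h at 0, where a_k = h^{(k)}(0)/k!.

L = (2493 + 10854·x + 17091·x^2 + 11664·x^3 + 2916·x^4)·Dx + (612 + 1908·x + 1944·x^2 + 648·x^3)·Dx^2 + (592 + 2484·x + 3834·x^2 + 2592·x^3 + 648·x^4)·Dx^3 + (68 + 212·x + 216·x^2 + 72·x^3)·Dx^4 + (35 + 142·x + 215·x^2 + 144·x^3 + 36·x^4)·Dx^5  (order 5).
h: a_k = 0, 0, -1, 1/3, 25/12, -4/5, -83/120, …
ICs: h(0) = 0, h′(0) = 0, h′′(0) = -2, h′′′(0) = 2, h′′′′(0) = 50.

f: a_k = 1, 0, -9/2, 0, 27/8, 0, -81/80, …
g: a_k = 0, -2, 1, -2/3, 1/2, -2/5, 1/3, …
L₀ := L_f ⊗_s L_g (sym. prod.), ord ≤ 4.
h=∫h₀ ⇒ L = L₀·Dx.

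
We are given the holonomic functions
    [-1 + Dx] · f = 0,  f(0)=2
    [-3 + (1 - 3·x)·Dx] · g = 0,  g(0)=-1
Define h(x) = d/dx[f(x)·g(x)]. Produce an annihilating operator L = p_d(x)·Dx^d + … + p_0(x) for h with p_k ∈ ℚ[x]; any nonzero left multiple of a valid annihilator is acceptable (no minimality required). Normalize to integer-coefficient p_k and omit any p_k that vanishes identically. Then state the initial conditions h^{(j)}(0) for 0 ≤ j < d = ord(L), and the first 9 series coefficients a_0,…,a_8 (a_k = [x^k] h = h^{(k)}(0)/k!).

L = (25 - 24·x + 9·x^2) + (-4 + 15·x - 9·x^2)·Dx  (order 1).
h: a_k = -8, -50, -226, -2713/3, -10174/3, -732529/60, -1538311/36, -369194641/2520, -2492063827/5040, …
ICs: h(0) = -8.

f: a_k = 2, 2, 1, 1/3, 1/12, 1/60, 1/360, 1/2520, 1/20160, …
g: a_k = -1, -3, -9, -27, -81, -243, -729, -2187, -6561, …
Sym-product of L_f,L_g gives L₀ (≤ ord 1).
h=h₀': d/dx-closure on L₀ ⇒ L.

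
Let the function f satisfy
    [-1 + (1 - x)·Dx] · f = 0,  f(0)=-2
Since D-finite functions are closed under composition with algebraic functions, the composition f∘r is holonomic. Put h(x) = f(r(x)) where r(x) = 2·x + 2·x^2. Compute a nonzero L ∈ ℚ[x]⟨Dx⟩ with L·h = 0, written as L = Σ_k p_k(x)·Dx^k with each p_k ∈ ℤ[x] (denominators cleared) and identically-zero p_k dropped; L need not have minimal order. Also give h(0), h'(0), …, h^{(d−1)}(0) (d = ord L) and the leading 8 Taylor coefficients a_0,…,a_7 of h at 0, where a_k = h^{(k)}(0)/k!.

f: a_k = -2, -2, -2, -2, -2, -2, -2, -2, …
Change of var in L_f (x↦r) gives L₀.
L = (2 + 4·x) + (-1 + 2·x + 2·x^2)·Dx  (order 1).
h: a_k = -2, -4, -12, -32, -88, -240, -656, -1792, …
ICs: h(0) = -2.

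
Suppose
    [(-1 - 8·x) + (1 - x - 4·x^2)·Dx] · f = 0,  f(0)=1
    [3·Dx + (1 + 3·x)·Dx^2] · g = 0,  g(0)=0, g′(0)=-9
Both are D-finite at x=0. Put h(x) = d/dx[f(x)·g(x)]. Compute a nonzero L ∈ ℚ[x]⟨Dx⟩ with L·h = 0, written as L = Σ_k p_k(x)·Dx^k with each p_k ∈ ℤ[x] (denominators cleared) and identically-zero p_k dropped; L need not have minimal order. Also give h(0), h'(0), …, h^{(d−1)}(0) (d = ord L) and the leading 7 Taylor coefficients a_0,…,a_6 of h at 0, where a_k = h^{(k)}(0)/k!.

f: a_k = 1, 1, 5, 9, 29, 65, 181, …
g: a_k = 0, -9, 27/2, -27, 243/4, -729/5, 729/2, …
Sym-product of L_f,L_g gives L₀ (≤ ord 2).
Differentiate: ansatz ord ≤ ord L₀ ⇒ L.
L = (444 + 2376·x + 5184·x^2) + (15 + 381·x + 2592·x^2 + 4032·x^3)·Dx + (-11 - 70·x - 19·x^2 + 468·x^3 + 576·x^4)·Dx^2  (order 2).
h: a_k = -9, 9, -351/2, 81, -7191/4, 5157/10, -64107/4, …
ICs: h(0) = -9, h′(0) = 9.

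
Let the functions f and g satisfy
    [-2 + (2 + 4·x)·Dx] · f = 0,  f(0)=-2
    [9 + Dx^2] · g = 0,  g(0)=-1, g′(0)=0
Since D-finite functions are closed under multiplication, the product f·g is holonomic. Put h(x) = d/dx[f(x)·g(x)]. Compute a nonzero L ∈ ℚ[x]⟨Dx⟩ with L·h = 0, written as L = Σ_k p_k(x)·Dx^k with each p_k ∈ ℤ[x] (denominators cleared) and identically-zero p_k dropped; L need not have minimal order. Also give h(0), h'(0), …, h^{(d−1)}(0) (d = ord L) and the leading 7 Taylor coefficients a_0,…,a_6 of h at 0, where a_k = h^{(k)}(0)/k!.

f: a_k = -2, -2, 1, -1, 5/4, -7/4, 21/8, …
g: a_k = -1, 0, 9/2, 0, -27/8, 0, 81/80, …
Product ⇒ symmetric product L₀, ord ≤ 2.
h=h₀': d/dx-closure on L₀ ⇒ L.
L = (14 + 84·x + 192·x^2 + 216·x^3 + 108·x^4) + (-1 - 8·x - 18·x^2 - 12·x^3)·Dx + (1 + 7·x + 19·x^2 + 24·x^3 + 12·x^4)·Dx^2  (order 2).
h: a_k = 2, -20, -24, 40, 20, -72/5, -84/5, …
ICs: h(0) = 2, h′(0) = -20.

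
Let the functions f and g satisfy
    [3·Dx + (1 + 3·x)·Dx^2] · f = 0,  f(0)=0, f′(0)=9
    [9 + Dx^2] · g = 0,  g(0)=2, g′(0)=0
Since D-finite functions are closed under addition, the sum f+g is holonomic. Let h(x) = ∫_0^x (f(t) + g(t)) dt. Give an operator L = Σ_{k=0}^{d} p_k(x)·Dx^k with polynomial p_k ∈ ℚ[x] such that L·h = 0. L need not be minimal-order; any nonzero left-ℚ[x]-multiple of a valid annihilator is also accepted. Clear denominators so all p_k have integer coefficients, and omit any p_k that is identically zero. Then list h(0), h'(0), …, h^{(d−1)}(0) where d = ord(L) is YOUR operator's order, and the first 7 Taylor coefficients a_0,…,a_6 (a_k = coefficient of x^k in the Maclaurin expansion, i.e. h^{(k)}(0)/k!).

L = (63 + 54·x + 81·x^2)·Dx^2 + (9 + 45·x + 81·x^2 + 81·x^3)·Dx^3 + (7 + 6·x + 9·x^2)·Dx^4 + (1 + 5·x + 9·x^2 + 9·x^3)·Dx^5  (order 5).
h: a_k = 0, 2, 9/2, -15/2, 27/4, -54/5, 243/10, …
ICs: h(0) = 0, h′(0) = 2, h′′(0) = 9, h′′′(0) = -45, h′′′′(0) = 162.

f: a_k = 0, 9, -27/2, 27, -243/4, 729/5, -729/2, …
g: a_k = 2, 0, -9, 0, 27/4, 0, -81/40, …
f+g: L₀ = lclm(L_f,L_g), ord ≤ 2+2.
h=∫₀ˣh₀: take L = L₀·Dx.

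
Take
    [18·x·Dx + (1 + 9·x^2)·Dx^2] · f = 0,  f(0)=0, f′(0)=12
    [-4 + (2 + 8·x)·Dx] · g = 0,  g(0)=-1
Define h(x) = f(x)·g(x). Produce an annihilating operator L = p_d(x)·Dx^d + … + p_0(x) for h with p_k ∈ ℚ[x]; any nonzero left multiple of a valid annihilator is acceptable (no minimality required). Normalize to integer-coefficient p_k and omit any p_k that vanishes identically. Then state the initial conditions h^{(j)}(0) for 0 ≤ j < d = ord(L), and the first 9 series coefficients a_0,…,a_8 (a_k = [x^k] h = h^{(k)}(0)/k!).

L = (12 - 36·x - 36·x^2) + (-4 + 2·x + 108·x^2 + 144·x^3)·Dx + (1 + 8·x + 25·x^2 + 72·x^3 + 144·x^4)·Dx^2  (order 2).
h: a_k = 0, -12, -24, 60, 24, -732/5, -2904/5, 80028/35, -15336/35, …
ICs: h(0) = 0, h′(0) = -12.

f: a_k = 0, 12, 0, -36, 0, 972/5, 0, -8748/7, 0, …
g: a_k = -1, -2, 2, -4, 10, -28, 84, -264, 858, …
h₀=f·g: eliminate ⇒ L₀, order ≤ 2·1.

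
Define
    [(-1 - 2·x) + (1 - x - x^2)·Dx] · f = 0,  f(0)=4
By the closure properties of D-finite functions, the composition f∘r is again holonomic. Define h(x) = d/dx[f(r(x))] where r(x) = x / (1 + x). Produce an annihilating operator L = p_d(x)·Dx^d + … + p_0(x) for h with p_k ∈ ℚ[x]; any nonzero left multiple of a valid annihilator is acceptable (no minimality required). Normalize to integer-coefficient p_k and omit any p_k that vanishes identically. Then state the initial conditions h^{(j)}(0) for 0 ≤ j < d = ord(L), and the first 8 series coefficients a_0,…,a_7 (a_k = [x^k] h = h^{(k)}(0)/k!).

L = (2 + 6·x + 12·x^2 + 6·x^3) + (-1 - 5·x - 6·x^2 + x^3 + 3·x^4)·Dx  (order 1).
h: a_k = 4, 8, 0, 16, -20, 48, -84, 160, …
ICs: h(0) = 4.

f: a_k = 4, 4, 8, 12, 20, 32, 52, 84, …
L₀ from L_f via x↦r, Dx↦r'^{-1}Dx.
Differentiate: ansatz ord ≤ ord L₀ ⇒ L.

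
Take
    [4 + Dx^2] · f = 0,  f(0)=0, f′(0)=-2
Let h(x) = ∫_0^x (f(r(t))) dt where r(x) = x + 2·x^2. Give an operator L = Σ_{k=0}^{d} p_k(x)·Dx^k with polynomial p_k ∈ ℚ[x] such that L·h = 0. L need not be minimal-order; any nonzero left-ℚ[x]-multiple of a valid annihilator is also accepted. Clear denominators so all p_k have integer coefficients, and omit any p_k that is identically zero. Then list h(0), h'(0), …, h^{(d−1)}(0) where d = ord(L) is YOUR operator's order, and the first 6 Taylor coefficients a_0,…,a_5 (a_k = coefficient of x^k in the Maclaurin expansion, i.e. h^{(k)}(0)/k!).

L = (4 + 48·x + 192·x^2 + 256·x^3)·Dx - 4·Dx^2 + (1 + 4·x)·Dx^3  (order 3).
h: a_k = 0, 0, -1, -4/3, 1/3, 8/5, …
ICs: h(0) = 0, h′(0) = 0, h′′(0) = -2.

f: a_k = 0, -2, 0, 4/3, 0, -4/15, …
f∘r: x↦r, Dx↦Dx/r' in L_f ⇒ L₀.
∫: right-multiply L₀ by Dx.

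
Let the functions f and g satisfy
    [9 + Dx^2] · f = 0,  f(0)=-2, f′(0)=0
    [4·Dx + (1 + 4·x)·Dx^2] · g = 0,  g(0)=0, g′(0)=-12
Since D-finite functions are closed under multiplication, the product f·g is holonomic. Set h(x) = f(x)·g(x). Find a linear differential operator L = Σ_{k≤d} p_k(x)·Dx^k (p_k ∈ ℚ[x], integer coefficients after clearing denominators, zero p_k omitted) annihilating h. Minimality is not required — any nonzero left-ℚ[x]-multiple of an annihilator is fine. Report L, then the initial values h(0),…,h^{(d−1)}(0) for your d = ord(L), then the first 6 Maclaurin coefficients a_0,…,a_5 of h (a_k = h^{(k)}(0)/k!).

f: a_k = -2, 0, 9, 0, -27/4, 0, …
g: a_k = 0, -12, 24, -64, 192, -3072/5, …
Product ⇒ symmetric product L₀, ord ≤ 4.
L = (-2043 - 1296·x + 44064·x^2 + 186624·x^3 + 186624·x^4) + (72 + 5472·x + 31104·x^2 + 41472·x^3)·Dx + (-182 + 864·x + 12096·x^2 + 41472·x^3 + 41472·x^4)·Dx^2 + (8 + 608·x + 3456·x^2 + 4608·x^3)·Dx^3 + (5 + 112·x + 800·x^2 + 2304·x^3 + 2304·x^4)·Dx^4  (order 4).
h: a_k = 0, 24, -48, 20, -168, 3669/5, …
ICs: h(0) = 0, h′(0) = 24, h′′(0) = -96, h′′′(0) = 120.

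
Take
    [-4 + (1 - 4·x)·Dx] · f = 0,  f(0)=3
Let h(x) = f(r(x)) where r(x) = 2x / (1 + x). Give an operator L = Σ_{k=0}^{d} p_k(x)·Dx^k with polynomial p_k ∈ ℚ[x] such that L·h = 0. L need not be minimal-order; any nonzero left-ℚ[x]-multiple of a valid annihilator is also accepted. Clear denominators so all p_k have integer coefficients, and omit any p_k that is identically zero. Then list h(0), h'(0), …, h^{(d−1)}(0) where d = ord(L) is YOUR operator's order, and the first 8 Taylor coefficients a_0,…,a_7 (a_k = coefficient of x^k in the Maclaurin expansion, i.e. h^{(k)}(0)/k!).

f: a_k = 3, 12, 48, 192, 768, 3072, 12288, 49152, …
f∘r: x↦r, Dx↦Dx/r' in L_f ⇒ L₀.
L = 8 + (-1 + 6·x + 7·x^2)·Dx  (order 1).
h: a_k = 3, 24, 168, 1176, 8232, 57624, 403368, 2823576, …
ICs: h(0) = 3.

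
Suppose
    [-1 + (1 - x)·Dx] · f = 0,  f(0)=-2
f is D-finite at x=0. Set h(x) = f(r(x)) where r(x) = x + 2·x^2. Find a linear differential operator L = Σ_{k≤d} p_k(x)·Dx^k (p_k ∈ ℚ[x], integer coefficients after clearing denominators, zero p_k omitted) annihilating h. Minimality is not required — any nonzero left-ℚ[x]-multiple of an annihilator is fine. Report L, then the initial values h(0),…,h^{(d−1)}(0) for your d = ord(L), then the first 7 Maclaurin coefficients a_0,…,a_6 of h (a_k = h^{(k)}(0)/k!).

f: a_k = -2, -2, -2, -2, -2, -2, -2, …
f∘r: x↦r, Dx↦Dx/r' in L_f ⇒ L₀.
L = (1 + 4·x) + (-1 + x + 2·x^2)·Dx  (order 1).
h: a_k = -2, -2, -6, -10, -22, -42, -86, …
ICs: h(0) = -2.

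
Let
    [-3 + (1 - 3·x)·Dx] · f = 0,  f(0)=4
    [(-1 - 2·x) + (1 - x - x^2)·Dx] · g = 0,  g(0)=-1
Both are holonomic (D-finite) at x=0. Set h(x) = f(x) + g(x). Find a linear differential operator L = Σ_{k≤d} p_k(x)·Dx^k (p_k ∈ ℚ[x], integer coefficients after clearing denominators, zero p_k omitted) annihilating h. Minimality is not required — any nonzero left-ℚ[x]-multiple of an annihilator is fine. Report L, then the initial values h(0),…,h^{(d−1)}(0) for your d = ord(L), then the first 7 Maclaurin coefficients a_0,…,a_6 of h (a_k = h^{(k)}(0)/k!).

L = (-6 - 36·x + 18·x^2 - 18·x^3) + (14 - 18·x - 24·x^2 + 18·x^3 - 36·x^4)·Dx + (-2 + 10·x - 15·x^2 + 10·x^3 - 9·x^5)·Dx^2  (order 2).
h: a_k = 3, 11, 34, 105, 319, 964, 2903, …
ICs: h(0) = 3, h′(0) = 11.

f: a_k = 4, 12, 36, 108, 324, 972, 2916, …
g: a_k = -1, -1, -2, -3, -5, -8, -13, …
h₀=f+g: left-lcm gives L₀, ord ≤ 2.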